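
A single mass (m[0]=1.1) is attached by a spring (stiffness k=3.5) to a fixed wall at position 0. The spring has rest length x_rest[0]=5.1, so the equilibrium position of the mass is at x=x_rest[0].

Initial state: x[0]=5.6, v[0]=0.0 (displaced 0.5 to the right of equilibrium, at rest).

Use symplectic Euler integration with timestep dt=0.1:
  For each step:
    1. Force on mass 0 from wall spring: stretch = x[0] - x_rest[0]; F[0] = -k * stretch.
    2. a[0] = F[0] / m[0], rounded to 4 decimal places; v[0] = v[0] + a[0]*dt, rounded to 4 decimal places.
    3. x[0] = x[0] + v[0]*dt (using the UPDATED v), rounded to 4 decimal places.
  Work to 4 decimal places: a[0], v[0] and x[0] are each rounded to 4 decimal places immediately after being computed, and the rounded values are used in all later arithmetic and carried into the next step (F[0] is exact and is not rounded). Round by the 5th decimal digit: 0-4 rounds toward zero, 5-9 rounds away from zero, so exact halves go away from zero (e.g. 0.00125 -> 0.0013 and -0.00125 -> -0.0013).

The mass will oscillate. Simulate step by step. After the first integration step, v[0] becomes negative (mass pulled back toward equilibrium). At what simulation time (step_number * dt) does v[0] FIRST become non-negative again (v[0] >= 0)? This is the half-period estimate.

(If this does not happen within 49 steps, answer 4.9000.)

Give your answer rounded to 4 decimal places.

Answer: 1.8000

Derivation:
Step 0: x=[5.6000] v=[0.0000]
Step 1: x=[5.5841] v=[-0.1591]
Step 2: x=[5.5528] v=[-0.3131]
Step 3: x=[5.5071] v=[-0.4572]
Step 4: x=[5.4484] v=[-0.5867]
Step 5: x=[5.3786] v=[-0.6976]
Step 6: x=[5.3000] v=[-0.7863]
Step 7: x=[5.2150] v=[-0.8499]
Step 8: x=[5.1264] v=[-0.8865]
Step 9: x=[5.0369] v=[-0.8949]
Step 10: x=[4.9494] v=[-0.8748]
Step 11: x=[4.8667] v=[-0.8269]
Step 12: x=[4.7914] v=[-0.7527]
Step 13: x=[4.7260] v=[-0.6545]
Step 14: x=[4.6725] v=[-0.5355]
Step 15: x=[4.6326] v=[-0.3995]
Step 16: x=[4.6075] v=[-0.2508]
Step 17: x=[4.5981] v=[-0.0941]
Step 18: x=[4.6047] v=[0.0656]
First v>=0 after going negative at step 18, time=1.8000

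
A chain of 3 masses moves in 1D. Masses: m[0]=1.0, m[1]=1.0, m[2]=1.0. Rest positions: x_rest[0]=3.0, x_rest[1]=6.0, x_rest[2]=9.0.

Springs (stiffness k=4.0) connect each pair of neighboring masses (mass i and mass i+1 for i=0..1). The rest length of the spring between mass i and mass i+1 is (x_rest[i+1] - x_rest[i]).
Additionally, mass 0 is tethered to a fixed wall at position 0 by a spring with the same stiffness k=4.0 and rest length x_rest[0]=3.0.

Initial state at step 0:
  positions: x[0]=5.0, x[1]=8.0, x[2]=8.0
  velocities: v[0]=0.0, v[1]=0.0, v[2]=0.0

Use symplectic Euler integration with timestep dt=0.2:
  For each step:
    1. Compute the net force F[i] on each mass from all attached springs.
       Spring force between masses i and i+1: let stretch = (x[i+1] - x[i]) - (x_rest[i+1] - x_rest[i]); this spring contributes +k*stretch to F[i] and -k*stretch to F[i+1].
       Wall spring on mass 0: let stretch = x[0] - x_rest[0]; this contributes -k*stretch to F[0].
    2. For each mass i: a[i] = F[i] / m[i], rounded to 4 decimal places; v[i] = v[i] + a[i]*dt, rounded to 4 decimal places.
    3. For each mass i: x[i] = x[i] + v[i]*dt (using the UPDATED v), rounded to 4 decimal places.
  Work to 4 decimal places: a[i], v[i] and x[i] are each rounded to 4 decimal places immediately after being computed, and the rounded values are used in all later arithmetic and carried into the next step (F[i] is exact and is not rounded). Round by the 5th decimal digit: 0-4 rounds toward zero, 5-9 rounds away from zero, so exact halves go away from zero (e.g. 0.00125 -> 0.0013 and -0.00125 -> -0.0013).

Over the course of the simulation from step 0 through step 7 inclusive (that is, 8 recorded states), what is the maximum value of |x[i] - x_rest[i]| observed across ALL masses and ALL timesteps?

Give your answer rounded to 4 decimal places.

Answer: 2.1354

Derivation:
Step 0: x=[5.0000 8.0000 8.0000] v=[0.0000 0.0000 0.0000]
Step 1: x=[4.6800 7.5200 8.4800] v=[-1.6000 -2.4000 2.4000]
Step 2: x=[4.0656 6.7392 9.2864] v=[-3.0720 -3.9040 4.0320]
Step 3: x=[3.2285 5.9382 10.1652] v=[-4.1856 -4.0051 4.3942]
Step 4: x=[2.3084 5.3799 10.8477] v=[-4.6006 -2.7913 3.4126]
Step 5: x=[1.5104 5.2050 11.1354] v=[-3.9901 -0.8743 1.4384]
Step 6: x=[1.0619 5.3879 10.9542] v=[-2.2427 0.9143 -0.9059]
Step 7: x=[1.1356 5.7692 10.3624] v=[0.3686 1.9065 -2.9589]
Max displacement = 2.1354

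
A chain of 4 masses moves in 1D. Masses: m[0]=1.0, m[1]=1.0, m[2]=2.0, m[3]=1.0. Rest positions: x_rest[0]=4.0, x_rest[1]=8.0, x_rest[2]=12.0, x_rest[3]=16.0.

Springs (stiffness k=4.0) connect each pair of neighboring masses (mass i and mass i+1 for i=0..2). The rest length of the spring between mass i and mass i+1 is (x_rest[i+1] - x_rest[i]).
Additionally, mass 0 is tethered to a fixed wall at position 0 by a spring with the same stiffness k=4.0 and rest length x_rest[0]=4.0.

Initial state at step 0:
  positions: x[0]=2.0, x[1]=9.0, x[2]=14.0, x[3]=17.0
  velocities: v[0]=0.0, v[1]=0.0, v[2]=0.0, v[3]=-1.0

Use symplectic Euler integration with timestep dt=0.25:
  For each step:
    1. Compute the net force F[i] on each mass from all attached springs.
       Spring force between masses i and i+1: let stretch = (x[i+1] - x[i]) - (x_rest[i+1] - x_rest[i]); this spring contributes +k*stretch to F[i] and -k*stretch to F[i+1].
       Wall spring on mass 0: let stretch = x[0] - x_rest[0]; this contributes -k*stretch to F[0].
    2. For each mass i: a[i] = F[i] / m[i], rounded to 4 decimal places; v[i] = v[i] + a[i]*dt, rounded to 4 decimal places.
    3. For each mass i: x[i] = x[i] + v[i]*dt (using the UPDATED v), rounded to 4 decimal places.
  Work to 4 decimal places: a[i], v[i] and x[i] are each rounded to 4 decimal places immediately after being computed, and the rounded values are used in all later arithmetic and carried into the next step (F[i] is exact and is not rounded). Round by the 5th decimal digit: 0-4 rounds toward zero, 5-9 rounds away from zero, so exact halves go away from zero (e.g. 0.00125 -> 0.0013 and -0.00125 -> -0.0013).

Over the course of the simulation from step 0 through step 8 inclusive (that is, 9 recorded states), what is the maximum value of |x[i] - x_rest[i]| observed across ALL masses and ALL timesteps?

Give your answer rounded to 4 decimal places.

Answer: 2.3906

Derivation:
Step 0: x=[2.0000 9.0000 14.0000 17.0000] v=[0.0000 0.0000 0.0000 -1.0000]
Step 1: x=[3.2500 8.5000 13.7500 17.0000] v=[5.0000 -2.0000 -1.0000 0.0000]
Step 2: x=[5.0000 8.0000 13.2500 17.1875] v=[7.0000 -2.0000 -2.0000 0.7500]
Step 3: x=[6.2500 8.0625 12.5859 17.3906] v=[5.0000 0.2500 -2.6563 0.8125]
Step 4: x=[6.3906 8.8027 11.9570 17.3926] v=[0.5625 2.9609 -2.5157 0.0078]
Step 5: x=[5.5366 9.7285 11.6132 17.0357] v=[-3.4160 3.7031 -1.3751 -1.4278]
Step 6: x=[4.3464 10.0775 11.7117 16.3231] v=[-4.7607 1.3959 0.3938 -2.8503]
Step 7: x=[3.5024 9.4023 12.1823 15.4577] v=[-3.3760 -2.7010 1.8824 -3.4617]
Step 8: x=[3.2578 7.9471 12.7148 14.7734] v=[-0.9785 -5.8209 2.1301 -2.7371]
Max displacement = 2.3906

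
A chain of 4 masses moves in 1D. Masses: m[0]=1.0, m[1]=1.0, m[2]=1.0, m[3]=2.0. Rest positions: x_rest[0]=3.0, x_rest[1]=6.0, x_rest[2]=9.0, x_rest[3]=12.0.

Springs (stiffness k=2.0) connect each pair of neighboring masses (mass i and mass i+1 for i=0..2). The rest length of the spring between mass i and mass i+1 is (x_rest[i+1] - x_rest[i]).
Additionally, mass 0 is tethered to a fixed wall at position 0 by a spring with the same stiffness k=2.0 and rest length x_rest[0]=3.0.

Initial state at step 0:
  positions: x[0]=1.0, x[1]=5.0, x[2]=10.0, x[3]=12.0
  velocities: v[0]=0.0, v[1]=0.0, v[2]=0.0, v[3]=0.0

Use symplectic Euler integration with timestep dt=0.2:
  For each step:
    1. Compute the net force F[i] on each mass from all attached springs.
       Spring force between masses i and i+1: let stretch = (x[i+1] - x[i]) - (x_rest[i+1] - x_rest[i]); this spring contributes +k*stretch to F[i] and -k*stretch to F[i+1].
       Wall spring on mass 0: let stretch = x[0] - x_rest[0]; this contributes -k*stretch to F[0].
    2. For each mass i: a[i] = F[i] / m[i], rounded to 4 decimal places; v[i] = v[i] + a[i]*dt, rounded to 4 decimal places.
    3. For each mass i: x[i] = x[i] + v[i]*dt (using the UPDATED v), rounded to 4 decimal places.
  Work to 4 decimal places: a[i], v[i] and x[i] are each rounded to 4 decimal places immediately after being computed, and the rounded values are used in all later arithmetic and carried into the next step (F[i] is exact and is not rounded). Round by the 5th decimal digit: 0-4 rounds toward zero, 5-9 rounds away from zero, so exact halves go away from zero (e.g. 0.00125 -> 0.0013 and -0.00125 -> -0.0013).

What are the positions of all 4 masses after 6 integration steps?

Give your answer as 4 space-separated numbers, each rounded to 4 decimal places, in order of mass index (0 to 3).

Step 0: x=[1.0000 5.0000 10.0000 12.0000] v=[0.0000 0.0000 0.0000 0.0000]
Step 1: x=[1.2400 5.0800 9.7600 12.0400] v=[1.2000 0.4000 -1.2000 0.2000]
Step 2: x=[1.6880 5.2272 9.3280 12.1088] v=[2.2400 0.7360 -2.1600 0.3440]
Step 3: x=[2.2841 5.4193 8.7904 12.1864] v=[2.9805 0.9606 -2.6880 0.3878]
Step 4: x=[2.9483 5.6303 8.2548 12.2481] v=[3.3209 1.0550 -2.6780 0.3086]
Step 5: x=[3.5912 5.8367 7.8287 12.2701] v=[3.2144 1.0320 -2.1305 0.1099]
Step 6: x=[4.1264 6.0228 7.5986 12.2344] v=[2.6761 0.9306 -1.1507 -0.1784]

Answer: 4.1264 6.0228 7.5986 12.2344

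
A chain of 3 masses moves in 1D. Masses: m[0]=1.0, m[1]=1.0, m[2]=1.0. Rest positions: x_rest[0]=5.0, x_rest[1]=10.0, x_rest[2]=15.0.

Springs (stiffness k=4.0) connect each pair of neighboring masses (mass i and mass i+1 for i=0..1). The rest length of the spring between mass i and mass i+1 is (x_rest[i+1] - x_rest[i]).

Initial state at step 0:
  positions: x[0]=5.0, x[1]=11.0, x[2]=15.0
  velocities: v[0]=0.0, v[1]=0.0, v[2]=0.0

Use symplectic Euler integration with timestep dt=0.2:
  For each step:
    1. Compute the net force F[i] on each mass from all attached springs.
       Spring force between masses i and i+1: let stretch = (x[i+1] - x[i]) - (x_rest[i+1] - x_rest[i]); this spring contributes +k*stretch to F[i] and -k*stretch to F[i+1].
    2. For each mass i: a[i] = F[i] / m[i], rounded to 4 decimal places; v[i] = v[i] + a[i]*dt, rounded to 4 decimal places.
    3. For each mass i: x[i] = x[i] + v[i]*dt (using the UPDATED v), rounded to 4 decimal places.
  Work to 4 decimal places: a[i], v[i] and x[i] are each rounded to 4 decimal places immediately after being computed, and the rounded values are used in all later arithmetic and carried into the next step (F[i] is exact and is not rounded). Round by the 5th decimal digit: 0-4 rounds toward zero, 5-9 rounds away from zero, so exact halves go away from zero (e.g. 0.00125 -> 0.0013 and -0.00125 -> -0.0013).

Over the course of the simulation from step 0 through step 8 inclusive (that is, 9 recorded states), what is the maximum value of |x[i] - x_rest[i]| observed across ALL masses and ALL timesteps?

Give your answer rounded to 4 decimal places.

Answer: 1.0185

Derivation:
Step 0: x=[5.0000 11.0000 15.0000] v=[0.0000 0.0000 0.0000]
Step 1: x=[5.1600 10.6800 15.1600] v=[0.8000 -1.6000 0.8000]
Step 2: x=[5.4032 10.1936 15.4032] v=[1.2160 -2.4320 1.2160]
Step 3: x=[5.6129 9.7743 15.6129] v=[1.0483 -2.0966 1.0483]
Step 4: x=[5.6884 9.6233 15.6884] v=[0.3774 -0.7548 0.3774]
Step 5: x=[5.5935 9.8132 15.5935] v=[-0.4747 0.9494 -0.4747]
Step 6: x=[5.3737 10.2528 15.3737] v=[-1.0989 2.1979 -1.0989]
Step 7: x=[5.1346 10.7311 15.1346] v=[-1.1956 2.3913 -1.1956]
Step 8: x=[4.9909 11.0185 14.9909] v=[-0.7184 1.4369 -0.7184]
Max displacement = 1.0185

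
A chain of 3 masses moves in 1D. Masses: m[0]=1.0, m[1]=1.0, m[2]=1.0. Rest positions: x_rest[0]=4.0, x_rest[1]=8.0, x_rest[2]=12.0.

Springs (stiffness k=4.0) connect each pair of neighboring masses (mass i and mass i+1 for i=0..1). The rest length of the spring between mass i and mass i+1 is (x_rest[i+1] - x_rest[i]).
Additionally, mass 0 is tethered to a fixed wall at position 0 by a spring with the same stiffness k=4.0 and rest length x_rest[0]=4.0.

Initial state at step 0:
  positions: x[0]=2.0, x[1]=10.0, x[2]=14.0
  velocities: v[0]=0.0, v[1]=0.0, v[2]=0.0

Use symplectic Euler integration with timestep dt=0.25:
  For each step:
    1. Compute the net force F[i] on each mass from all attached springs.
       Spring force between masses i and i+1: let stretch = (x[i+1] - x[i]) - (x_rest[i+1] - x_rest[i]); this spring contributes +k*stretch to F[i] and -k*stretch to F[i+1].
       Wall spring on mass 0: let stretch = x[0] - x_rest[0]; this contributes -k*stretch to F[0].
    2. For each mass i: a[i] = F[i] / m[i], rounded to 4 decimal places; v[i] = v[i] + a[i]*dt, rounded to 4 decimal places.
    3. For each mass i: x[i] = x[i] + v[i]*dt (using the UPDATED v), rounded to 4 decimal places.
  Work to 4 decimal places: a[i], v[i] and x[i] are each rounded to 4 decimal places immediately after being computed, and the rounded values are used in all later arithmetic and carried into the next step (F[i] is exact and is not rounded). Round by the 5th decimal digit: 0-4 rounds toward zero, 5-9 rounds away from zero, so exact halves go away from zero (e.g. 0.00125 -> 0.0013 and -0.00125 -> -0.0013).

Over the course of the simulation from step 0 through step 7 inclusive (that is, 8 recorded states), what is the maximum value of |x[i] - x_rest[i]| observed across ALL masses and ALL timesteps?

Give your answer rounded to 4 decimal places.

Answer: 2.7188

Derivation:
Step 0: x=[2.0000 10.0000 14.0000] v=[0.0000 0.0000 0.0000]
Step 1: x=[3.5000 9.0000 14.0000] v=[6.0000 -4.0000 0.0000]
Step 2: x=[5.5000 7.8750 13.7500] v=[8.0000 -4.5000 -1.0000]
Step 3: x=[6.7188 7.6250 13.0313] v=[4.8750 -1.0000 -2.8750]
Step 4: x=[6.4844 8.5000 11.9610] v=[-0.9376 3.5001 -4.2813]
Step 5: x=[5.1328 9.7364 11.0254] v=[-5.4064 4.9455 -3.7423]
Step 6: x=[3.6489 10.1441 10.7676] v=[-5.9356 1.6309 -1.0313]
Step 7: x=[2.8766 9.0839 11.3539] v=[-3.0893 -4.2408 2.3452]
Max displacement = 2.7188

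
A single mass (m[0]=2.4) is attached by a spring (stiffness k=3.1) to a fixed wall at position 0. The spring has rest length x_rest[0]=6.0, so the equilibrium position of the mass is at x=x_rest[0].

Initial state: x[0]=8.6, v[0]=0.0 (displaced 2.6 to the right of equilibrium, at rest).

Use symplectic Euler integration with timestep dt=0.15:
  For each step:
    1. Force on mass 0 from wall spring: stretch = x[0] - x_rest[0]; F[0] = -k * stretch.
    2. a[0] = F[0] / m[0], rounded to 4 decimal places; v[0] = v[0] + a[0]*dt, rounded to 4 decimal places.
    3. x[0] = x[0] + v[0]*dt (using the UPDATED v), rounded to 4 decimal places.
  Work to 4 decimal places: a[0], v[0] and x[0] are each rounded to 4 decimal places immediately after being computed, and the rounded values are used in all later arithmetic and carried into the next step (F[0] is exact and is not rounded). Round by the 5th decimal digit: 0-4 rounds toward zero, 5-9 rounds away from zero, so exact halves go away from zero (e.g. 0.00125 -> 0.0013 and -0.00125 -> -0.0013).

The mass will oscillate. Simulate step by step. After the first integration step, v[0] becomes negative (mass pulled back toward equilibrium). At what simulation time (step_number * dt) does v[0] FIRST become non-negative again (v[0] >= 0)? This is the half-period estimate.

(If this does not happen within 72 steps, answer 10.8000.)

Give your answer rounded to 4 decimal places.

Step 0: x=[8.6000] v=[0.0000]
Step 1: x=[8.5244] v=[-0.5037]
Step 2: x=[8.3755] v=[-0.9928]
Step 3: x=[8.1575] v=[-1.4531]
Step 4: x=[7.8768] v=[-1.8711]
Step 5: x=[7.5416] v=[-2.2347]
Step 6: x=[7.1616] v=[-2.5334]
Step 7: x=[6.7478] v=[-2.7585]
Step 8: x=[6.3123] v=[-2.9034]
Step 9: x=[5.8677] v=[-2.9639]
Step 10: x=[5.4270] v=[-2.9383]
Step 11: x=[5.0029] v=[-2.8273]
Step 12: x=[4.6078] v=[-2.6341]
Step 13: x=[4.2531] v=[-2.3644]
Step 14: x=[3.9492] v=[-2.0259]
Step 15: x=[3.7049] v=[-1.6286]
Step 16: x=[3.5273] v=[-1.1839]
Step 17: x=[3.4216] v=[-0.7048]
Step 18: x=[3.3908] v=[-0.2052]
Step 19: x=[3.4358] v=[0.3003]
First v>=0 after going negative at step 19, time=2.8500

Answer: 2.8500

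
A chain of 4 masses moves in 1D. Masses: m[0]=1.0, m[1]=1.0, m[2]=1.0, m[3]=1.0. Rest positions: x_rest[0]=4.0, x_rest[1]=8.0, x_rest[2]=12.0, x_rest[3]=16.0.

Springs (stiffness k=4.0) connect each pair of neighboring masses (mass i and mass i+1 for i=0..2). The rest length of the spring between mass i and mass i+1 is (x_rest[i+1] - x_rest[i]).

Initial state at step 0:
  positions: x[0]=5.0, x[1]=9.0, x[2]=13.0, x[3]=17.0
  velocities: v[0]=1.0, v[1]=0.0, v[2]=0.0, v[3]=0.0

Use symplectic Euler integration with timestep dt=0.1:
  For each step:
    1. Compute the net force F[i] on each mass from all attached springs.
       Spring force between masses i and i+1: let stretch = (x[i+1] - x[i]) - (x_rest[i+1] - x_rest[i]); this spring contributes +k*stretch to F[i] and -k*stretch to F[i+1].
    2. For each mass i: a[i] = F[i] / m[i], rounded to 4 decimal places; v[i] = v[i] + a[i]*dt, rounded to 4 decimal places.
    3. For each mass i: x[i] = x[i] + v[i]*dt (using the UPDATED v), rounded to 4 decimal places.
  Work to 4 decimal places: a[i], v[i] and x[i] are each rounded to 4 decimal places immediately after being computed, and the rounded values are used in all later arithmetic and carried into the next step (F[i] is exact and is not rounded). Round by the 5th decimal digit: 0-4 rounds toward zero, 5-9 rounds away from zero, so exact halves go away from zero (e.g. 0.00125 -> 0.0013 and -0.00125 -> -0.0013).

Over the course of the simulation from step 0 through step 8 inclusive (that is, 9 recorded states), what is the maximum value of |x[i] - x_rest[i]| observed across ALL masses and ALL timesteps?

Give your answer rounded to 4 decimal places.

Step 0: x=[5.0000 9.0000 13.0000 17.0000] v=[1.0000 0.0000 0.0000 0.0000]
Step 1: x=[5.1000 9.0000 13.0000 17.0000] v=[1.0000 0.0000 0.0000 0.0000]
Step 2: x=[5.1960 9.0040 13.0000 17.0000] v=[0.9600 0.0400 0.0000 0.0000]
Step 3: x=[5.2843 9.0155 13.0002 17.0000] v=[0.8832 0.1152 0.0016 0.0000]
Step 4: x=[5.3619 9.0372 13.0010 17.0000] v=[0.7757 0.2166 0.0076 0.0001]
Step 5: x=[5.4265 9.0704 13.0032 17.0001] v=[0.6458 0.3320 0.0217 0.0005]
Step 6: x=[5.4768 9.1152 13.0079 17.0003] v=[0.5034 0.4476 0.0473 0.0017]
Step 7: x=[5.5127 9.1701 13.0166 17.0008] v=[0.3588 0.5493 0.0872 0.0047]
Step 8: x=[5.5349 9.2326 13.0308 17.0019] v=[0.2218 0.6249 0.1423 0.0110]
Max displacement = 1.5349

Answer: 1.5349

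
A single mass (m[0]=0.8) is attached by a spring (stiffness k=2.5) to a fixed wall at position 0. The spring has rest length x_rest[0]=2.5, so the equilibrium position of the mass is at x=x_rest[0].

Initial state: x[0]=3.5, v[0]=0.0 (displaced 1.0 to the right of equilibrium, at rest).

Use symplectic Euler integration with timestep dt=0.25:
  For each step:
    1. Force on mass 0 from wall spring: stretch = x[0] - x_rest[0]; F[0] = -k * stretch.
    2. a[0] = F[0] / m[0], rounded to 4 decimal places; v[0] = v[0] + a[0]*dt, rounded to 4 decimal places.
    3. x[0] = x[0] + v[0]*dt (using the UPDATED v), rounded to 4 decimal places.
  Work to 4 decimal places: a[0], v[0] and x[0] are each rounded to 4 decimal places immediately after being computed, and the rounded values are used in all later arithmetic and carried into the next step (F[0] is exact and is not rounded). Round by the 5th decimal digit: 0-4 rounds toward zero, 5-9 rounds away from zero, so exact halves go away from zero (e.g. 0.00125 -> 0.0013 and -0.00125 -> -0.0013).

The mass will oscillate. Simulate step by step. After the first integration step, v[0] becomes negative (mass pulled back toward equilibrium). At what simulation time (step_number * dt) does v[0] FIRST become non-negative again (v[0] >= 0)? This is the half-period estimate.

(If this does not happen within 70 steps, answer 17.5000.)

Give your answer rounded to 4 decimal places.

Answer: 2.0000

Derivation:
Step 0: x=[3.5000] v=[0.0000]
Step 1: x=[3.3047] v=[-0.7813]
Step 2: x=[2.9522] v=[-1.4100]
Step 3: x=[2.5114] v=[-1.7633]
Step 4: x=[2.0684] v=[-1.7722]
Step 5: x=[1.7097] v=[-1.4350]
Step 6: x=[1.5053] v=[-0.8176]
Step 7: x=[1.4952] v=[-0.0405]
Step 8: x=[1.6813] v=[0.7445]
First v>=0 after going negative at step 8, time=2.0000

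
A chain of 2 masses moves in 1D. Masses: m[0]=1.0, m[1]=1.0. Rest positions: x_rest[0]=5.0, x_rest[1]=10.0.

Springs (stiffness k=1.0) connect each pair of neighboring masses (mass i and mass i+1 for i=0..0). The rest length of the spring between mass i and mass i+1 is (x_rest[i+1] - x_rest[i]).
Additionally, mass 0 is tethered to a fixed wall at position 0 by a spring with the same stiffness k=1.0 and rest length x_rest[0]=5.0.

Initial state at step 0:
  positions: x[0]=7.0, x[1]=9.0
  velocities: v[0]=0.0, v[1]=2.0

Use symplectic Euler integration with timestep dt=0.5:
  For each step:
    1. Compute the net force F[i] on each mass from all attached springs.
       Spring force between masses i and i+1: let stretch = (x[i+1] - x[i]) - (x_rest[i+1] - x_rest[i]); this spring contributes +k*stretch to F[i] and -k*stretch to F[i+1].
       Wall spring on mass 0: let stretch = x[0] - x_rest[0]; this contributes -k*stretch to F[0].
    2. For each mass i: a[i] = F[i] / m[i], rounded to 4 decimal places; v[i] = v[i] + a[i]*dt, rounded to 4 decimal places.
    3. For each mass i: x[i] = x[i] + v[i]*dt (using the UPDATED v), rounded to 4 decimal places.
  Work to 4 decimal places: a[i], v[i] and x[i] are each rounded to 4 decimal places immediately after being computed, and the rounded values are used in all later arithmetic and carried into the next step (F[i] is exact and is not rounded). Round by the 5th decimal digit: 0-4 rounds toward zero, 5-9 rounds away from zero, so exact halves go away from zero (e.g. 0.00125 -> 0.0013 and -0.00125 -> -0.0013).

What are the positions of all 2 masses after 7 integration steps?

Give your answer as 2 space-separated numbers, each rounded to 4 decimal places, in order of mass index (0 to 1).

Step 0: x=[7.0000 9.0000] v=[0.0000 2.0000]
Step 1: x=[5.7500 10.7500] v=[-2.5000 3.5000]
Step 2: x=[4.3125 12.5000] v=[-2.8750 3.5000]
Step 3: x=[3.8438 13.4532] v=[-0.9375 1.9063]
Step 4: x=[4.8165 13.2540] v=[1.9453 -0.3984]
Step 5: x=[6.6944 12.1954] v=[3.7558 -2.1172]
Step 6: x=[8.2740 11.0116] v=[3.1591 -2.3677]
Step 7: x=[8.4695 10.3934] v=[0.3909 -1.2365]

Answer: 8.4695 10.3934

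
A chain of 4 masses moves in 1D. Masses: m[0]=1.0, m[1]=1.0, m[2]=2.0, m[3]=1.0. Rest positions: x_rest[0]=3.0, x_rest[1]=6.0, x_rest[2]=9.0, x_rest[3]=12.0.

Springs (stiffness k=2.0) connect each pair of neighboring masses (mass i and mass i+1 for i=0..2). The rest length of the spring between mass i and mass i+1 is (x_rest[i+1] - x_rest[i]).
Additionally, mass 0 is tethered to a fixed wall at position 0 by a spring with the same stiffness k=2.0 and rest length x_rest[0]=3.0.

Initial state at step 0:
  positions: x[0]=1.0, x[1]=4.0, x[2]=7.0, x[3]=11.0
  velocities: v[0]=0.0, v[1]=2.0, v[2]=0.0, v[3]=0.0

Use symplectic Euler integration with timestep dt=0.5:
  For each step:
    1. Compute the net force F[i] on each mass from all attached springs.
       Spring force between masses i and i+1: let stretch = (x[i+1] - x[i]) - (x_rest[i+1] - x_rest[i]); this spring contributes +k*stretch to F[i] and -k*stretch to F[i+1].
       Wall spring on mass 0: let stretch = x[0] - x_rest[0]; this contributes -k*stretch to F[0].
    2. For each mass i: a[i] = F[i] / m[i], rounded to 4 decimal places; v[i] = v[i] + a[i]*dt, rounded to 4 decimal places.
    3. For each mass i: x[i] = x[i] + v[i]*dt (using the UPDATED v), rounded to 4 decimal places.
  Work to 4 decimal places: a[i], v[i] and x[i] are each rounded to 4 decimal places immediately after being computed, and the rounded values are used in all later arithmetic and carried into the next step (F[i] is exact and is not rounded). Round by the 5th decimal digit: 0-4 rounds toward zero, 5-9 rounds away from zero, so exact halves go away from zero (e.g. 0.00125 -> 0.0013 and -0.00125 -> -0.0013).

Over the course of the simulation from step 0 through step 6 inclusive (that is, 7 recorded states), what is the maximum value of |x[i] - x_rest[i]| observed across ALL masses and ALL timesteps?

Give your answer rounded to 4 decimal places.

Answer: 2.3125

Derivation:
Step 0: x=[1.0000 4.0000 7.0000 11.0000] v=[0.0000 2.0000 0.0000 0.0000]
Step 1: x=[2.0000 5.0000 7.2500 10.5000] v=[2.0000 2.0000 0.5000 -1.0000]
Step 2: x=[3.5000 5.6250 7.7500 9.8750] v=[3.0000 1.2500 1.0000 -1.2500]
Step 3: x=[4.3125 6.2500 8.2500 9.6875] v=[1.6250 1.2500 1.0000 -0.3750]
Step 4: x=[3.9375 6.9063 8.6094 10.2813] v=[-0.7500 1.3125 0.7188 1.1875]
Step 5: x=[3.0782 6.9297 8.9610 11.5391] v=[-1.7187 0.0468 0.7032 2.5156]
Step 6: x=[2.6055 6.0430 9.4493 13.0079] v=[-0.9454 -1.7734 0.9766 2.9375]
Max displacement = 2.3125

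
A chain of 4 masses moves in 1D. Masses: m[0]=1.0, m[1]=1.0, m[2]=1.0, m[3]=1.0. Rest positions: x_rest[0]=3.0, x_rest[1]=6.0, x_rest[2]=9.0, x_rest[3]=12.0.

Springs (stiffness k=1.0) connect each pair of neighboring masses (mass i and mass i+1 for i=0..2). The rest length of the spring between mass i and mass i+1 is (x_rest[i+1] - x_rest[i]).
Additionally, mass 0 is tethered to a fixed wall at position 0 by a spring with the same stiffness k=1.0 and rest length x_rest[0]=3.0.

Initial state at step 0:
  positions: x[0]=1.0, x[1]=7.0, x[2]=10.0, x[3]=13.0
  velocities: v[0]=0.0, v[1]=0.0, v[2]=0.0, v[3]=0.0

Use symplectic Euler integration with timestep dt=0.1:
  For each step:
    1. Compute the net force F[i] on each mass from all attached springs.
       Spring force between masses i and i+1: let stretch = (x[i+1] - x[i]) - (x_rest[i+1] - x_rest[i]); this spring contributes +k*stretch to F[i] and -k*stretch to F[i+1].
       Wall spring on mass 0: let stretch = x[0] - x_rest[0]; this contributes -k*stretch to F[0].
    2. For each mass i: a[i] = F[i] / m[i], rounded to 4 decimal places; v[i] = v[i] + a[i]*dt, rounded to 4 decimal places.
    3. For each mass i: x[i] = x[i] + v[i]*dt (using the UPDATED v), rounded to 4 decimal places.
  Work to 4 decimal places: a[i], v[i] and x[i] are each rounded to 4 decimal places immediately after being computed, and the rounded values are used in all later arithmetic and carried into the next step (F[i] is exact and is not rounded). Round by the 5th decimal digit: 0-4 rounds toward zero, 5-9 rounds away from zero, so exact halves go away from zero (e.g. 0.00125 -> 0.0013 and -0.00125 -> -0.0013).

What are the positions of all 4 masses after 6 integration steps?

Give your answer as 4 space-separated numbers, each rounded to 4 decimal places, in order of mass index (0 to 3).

Answer: 1.9621 6.4439 9.9804 12.9997

Derivation:
Step 0: x=[1.0000 7.0000 10.0000 13.0000] v=[0.0000 0.0000 0.0000 0.0000]
Step 1: x=[1.0500 6.9700 10.0000 13.0000] v=[0.5000 -0.3000 0.0000 0.0000]
Step 2: x=[1.1487 6.9111 9.9997 13.0000] v=[0.9870 -0.5890 -0.0030 0.0000]
Step 3: x=[1.2935 6.8255 9.9985 13.0000] v=[1.4484 -0.8564 -0.0118 0.0000]
Step 4: x=[1.4807 6.7163 9.9956 13.0000] v=[1.8723 -1.0923 -0.0290 -0.0002]
Step 5: x=[1.7055 6.5875 9.9900 12.9999] v=[2.2478 -1.2879 -0.0565 -0.0006]
Step 6: x=[1.9621 6.4439 9.9804 12.9997] v=[2.5655 -1.4359 -0.0958 -0.0016]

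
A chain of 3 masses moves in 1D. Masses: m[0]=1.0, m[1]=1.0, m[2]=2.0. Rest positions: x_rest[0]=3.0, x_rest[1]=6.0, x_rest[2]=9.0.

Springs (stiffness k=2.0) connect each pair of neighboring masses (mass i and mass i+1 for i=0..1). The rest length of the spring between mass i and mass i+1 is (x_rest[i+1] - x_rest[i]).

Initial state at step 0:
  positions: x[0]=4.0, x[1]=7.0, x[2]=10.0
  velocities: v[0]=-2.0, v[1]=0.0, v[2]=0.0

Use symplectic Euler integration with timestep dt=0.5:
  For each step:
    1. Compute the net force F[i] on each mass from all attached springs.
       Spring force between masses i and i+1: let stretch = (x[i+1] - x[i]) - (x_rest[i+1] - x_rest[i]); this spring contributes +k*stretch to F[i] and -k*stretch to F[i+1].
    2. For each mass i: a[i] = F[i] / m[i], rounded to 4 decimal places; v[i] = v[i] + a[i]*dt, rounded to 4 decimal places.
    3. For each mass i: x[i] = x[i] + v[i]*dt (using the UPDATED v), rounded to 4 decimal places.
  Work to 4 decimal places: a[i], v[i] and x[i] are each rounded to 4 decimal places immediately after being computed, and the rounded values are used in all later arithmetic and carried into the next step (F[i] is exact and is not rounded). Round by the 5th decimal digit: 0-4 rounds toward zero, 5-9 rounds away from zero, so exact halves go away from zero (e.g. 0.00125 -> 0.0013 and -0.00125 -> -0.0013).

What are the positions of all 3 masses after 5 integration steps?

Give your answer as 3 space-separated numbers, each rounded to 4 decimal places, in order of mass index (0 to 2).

Step 0: x=[4.0000 7.0000 10.0000] v=[-2.0000 0.0000 0.0000]
Step 1: x=[3.0000 7.0000 10.0000] v=[-2.0000 0.0000 0.0000]
Step 2: x=[2.5000 6.5000 10.0000] v=[-1.0000 -1.0000 0.0000]
Step 3: x=[2.5000 5.7500 9.8750] v=[0.0000 -1.5000 -0.2500]
Step 4: x=[2.6250 5.4375 9.4688] v=[0.2500 -0.6250 -0.8125]
Step 5: x=[2.6563 5.7344 8.8047] v=[0.0625 0.5938 -1.3282]

Answer: 2.6563 5.7344 8.8047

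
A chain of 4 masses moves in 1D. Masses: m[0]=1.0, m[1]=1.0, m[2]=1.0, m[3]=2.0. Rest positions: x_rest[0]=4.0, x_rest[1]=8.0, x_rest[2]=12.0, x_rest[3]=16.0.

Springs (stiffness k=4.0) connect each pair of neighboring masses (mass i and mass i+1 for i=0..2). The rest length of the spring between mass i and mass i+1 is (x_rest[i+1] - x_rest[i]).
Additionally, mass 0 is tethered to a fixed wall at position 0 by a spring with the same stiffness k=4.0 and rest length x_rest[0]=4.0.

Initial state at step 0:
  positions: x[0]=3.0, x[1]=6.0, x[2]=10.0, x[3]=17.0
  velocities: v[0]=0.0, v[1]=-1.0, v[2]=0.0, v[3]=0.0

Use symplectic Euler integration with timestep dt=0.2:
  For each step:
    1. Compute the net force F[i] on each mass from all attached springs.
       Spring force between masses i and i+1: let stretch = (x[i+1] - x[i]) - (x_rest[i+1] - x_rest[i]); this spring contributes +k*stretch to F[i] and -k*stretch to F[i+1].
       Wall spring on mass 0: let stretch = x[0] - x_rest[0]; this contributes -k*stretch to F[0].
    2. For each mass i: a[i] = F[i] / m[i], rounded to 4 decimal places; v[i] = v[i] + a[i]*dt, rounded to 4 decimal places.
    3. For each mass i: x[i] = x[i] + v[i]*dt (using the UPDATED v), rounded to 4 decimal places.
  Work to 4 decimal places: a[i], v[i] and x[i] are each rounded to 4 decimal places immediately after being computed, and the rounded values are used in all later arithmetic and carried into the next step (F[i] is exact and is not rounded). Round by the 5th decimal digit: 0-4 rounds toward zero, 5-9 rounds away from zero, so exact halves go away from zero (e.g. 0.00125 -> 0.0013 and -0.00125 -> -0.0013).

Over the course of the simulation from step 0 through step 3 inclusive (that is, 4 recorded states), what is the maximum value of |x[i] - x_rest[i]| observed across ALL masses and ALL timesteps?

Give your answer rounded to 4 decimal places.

Step 0: x=[3.0000 6.0000 10.0000 17.0000] v=[0.0000 -1.0000 0.0000 0.0000]
Step 1: x=[3.0000 5.9600 10.4800 16.7600] v=[0.0000 -0.2000 2.4000 -1.2000]
Step 2: x=[2.9936 6.1696 11.2416 16.3376] v=[-0.0320 1.0480 3.8080 -2.1120]
Step 3: x=[3.0164 6.6826 12.0070 15.8275] v=[0.1139 2.5648 3.8272 -2.5504]
Max displacement = 2.0400

Answer: 2.0400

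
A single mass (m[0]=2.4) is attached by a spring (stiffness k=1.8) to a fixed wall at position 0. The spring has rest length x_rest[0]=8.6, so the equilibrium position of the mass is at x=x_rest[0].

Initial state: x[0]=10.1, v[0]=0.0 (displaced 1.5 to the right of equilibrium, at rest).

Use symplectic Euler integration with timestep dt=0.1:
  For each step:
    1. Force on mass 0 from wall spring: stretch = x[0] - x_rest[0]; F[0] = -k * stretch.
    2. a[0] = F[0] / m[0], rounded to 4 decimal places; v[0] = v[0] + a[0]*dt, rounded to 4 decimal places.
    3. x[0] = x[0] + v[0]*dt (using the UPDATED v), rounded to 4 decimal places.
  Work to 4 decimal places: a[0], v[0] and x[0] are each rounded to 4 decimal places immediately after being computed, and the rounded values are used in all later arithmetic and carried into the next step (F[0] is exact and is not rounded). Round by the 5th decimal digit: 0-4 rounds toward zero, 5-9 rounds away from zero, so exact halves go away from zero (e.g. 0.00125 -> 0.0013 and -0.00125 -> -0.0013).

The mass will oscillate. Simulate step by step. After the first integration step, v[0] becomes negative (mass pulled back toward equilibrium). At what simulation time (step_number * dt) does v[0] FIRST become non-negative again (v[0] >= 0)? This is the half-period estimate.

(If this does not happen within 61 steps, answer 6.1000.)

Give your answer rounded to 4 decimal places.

Step 0: x=[10.1000] v=[0.0000]
Step 1: x=[10.0888] v=[-0.1125]
Step 2: x=[10.0664] v=[-0.2242]
Step 3: x=[10.0330] v=[-0.3342]
Step 4: x=[9.9888] v=[-0.4417]
Step 5: x=[9.9342] v=[-0.5459]
Step 6: x=[9.8696] v=[-0.6460]
Step 7: x=[9.7955] v=[-0.7412]
Step 8: x=[9.7124] v=[-0.8309]
Step 9: x=[9.6210] v=[-0.9143]
Step 10: x=[9.5219] v=[-0.9909]
Step 11: x=[9.4159] v=[-1.0600]
Step 12: x=[9.3038] v=[-1.1212]
Step 13: x=[9.1864] v=[-1.1740]
Step 14: x=[9.0646] v=[-1.2180]
Step 15: x=[8.9393] v=[-1.2529]
Step 16: x=[8.8115] v=[-1.2784]
Step 17: x=[8.6821] v=[-1.2943]
Step 18: x=[8.5521] v=[-1.3005]
Step 19: x=[8.4224] v=[-1.2969]
Step 20: x=[8.2940] v=[-1.2836]
Step 21: x=[8.1679] v=[-1.2607]
Step 22: x=[8.0451] v=[-1.2283]
Step 23: x=[7.9264] v=[-1.1867]
Step 24: x=[7.8128] v=[-1.1362]
Step 25: x=[7.7051] v=[-1.0772]
Step 26: x=[7.6041] v=[-1.0101]
Step 27: x=[7.5106] v=[-0.9354]
Step 28: x=[7.4252] v=[-0.8537]
Step 29: x=[7.3486] v=[-0.7656]
Step 30: x=[7.2814] v=[-0.6717]
Step 31: x=[7.2241] v=[-0.5728]
Step 32: x=[7.1771] v=[-0.4696]
Step 33: x=[7.1408] v=[-0.3629]
Step 34: x=[7.1155] v=[-0.2535]
Step 35: x=[7.1013] v=[-0.1422]
Step 36: x=[7.0983] v=[-0.0298]
Step 37: x=[7.1066] v=[0.0828]
First v>=0 after going negative at step 37, time=3.7000

Answer: 3.7000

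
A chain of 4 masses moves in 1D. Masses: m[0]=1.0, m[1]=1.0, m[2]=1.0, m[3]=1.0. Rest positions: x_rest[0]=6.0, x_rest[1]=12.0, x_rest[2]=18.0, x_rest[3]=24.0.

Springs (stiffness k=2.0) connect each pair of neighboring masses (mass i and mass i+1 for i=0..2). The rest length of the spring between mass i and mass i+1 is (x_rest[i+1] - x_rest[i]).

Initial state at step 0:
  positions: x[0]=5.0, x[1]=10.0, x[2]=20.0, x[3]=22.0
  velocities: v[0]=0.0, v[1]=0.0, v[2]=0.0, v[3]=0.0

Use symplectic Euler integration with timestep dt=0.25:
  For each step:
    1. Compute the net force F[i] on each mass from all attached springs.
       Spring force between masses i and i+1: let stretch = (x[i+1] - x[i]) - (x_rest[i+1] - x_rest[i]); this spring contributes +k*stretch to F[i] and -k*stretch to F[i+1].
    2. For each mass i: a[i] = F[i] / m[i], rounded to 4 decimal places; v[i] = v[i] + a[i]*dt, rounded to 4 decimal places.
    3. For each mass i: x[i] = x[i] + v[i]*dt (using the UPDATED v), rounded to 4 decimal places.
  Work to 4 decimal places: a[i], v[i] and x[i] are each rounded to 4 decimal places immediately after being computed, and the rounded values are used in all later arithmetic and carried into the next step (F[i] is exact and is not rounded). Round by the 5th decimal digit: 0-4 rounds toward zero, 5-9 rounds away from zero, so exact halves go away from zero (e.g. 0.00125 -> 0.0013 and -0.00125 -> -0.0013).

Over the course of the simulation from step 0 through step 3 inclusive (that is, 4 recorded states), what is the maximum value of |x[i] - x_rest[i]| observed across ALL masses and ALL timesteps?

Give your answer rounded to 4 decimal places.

Answer: 2.2051

Derivation:
Step 0: x=[5.0000 10.0000 20.0000 22.0000] v=[0.0000 0.0000 0.0000 0.0000]
Step 1: x=[4.8750 10.6250 19.0000 22.5000] v=[-0.5000 2.5000 -4.0000 2.0000]
Step 2: x=[4.7188 11.5781 17.3906 23.3125] v=[-0.6250 3.8125 -6.4375 3.2500]
Step 3: x=[4.6700 12.4004 15.7949 24.1348] v=[-0.1954 3.2891 -6.3828 3.2891]
Max displacement = 2.2051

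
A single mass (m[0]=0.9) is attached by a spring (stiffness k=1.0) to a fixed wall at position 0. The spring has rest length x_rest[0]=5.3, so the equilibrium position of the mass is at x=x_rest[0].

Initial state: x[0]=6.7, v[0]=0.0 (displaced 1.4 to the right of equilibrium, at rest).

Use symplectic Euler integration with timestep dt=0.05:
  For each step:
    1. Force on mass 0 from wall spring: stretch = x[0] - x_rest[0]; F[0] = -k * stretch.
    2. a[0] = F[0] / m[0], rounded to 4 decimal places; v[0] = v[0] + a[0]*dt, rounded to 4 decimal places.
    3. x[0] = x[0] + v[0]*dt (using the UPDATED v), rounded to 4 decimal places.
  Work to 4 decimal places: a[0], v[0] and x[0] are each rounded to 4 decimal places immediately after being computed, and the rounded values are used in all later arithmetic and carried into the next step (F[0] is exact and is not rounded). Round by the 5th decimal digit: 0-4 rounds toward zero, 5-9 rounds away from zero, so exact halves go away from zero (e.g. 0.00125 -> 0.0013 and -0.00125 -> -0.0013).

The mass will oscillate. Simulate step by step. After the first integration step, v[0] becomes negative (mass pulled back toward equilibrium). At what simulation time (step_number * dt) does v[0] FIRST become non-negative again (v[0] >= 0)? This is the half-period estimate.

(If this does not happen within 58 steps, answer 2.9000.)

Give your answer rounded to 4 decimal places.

Step 0: x=[6.7000] v=[0.0000]
Step 1: x=[6.6961] v=[-0.0778]
Step 2: x=[6.6883] v=[-0.1554]
Step 3: x=[6.6767] v=[-0.2325]
Step 4: x=[6.6613] v=[-0.3090]
Step 5: x=[6.6421] v=[-0.3846]
Step 6: x=[6.6191] v=[-0.4592]
Step 7: x=[6.5925] v=[-0.5325]
Step 8: x=[6.5623] v=[-0.6043]
Step 9: x=[6.5286] v=[-0.6744]
Step 10: x=[6.4915] v=[-0.7427]
Step 11: x=[6.4511] v=[-0.8089]
Step 12: x=[6.4075] v=[-0.8729]
Step 13: x=[6.3608] v=[-0.9344]
Step 14: x=[6.3111] v=[-0.9933]
Step 15: x=[6.2586] v=[-1.0495]
Step 16: x=[6.2035] v=[-1.1028]
Step 17: x=[6.1459] v=[-1.1530]
Step 18: x=[6.0859] v=[-1.2000]
Step 19: x=[6.0237] v=[-1.2437]
Step 20: x=[5.9595] v=[-1.2839]
Step 21: x=[5.8935] v=[-1.3205]
Step 22: x=[5.8258] v=[-1.3535]
Step 23: x=[5.7567] v=[-1.3827]
Step 24: x=[5.6863] v=[-1.4081]
Step 25: x=[5.6148] v=[-1.4296]
Step 26: x=[5.5424] v=[-1.4471]
Step 27: x=[5.4694] v=[-1.4606]
Step 28: x=[5.3959] v=[-1.4700]
Step 29: x=[5.3221] v=[-1.4753]
Step 30: x=[5.2483] v=[-1.4765]
Step 31: x=[5.1746] v=[-1.4736]
Step 32: x=[5.1013] v=[-1.4666]
Step 33: x=[5.0285] v=[-1.4556]
Step 34: x=[4.9565] v=[-1.4405]
Step 35: x=[4.8854] v=[-1.4214]
Step 36: x=[4.8155] v=[-1.3984]
Step 37: x=[4.7469] v=[-1.3715]
Step 38: x=[4.6799] v=[-1.3408]
Step 39: x=[4.6146] v=[-1.3064]
Step 40: x=[4.5512] v=[-1.2683]
Step 41: x=[4.4899] v=[-1.2267]
Step 42: x=[4.4308] v=[-1.1817]
Step 43: x=[4.3741] v=[-1.1334]
Step 44: x=[4.3200] v=[-1.0820]
Step 45: x=[4.2686] v=[-1.0276]
Step 46: x=[4.2201] v=[-0.9703]
Step 47: x=[4.1746] v=[-0.9103]
Step 48: x=[4.1322] v=[-0.8478]
Step 49: x=[4.0931] v=[-0.7829]
Step 50: x=[4.0573] v=[-0.7159]
Step 51: x=[4.0250] v=[-0.6469]
Step 52: x=[3.9962] v=[-0.5761]
Step 53: x=[3.9710] v=[-0.5037]
Step 54: x=[3.9495] v=[-0.4299]
Step 55: x=[3.9318] v=[-0.3549]
Step 56: x=[3.9179] v=[-0.2789]
Step 57: x=[3.9078] v=[-0.2021]
Step 58: x=[3.9016] v=[-0.1248]
v[0] did not become non-negative within 58 steps; using fallback time=2.9000

Answer: 2.9000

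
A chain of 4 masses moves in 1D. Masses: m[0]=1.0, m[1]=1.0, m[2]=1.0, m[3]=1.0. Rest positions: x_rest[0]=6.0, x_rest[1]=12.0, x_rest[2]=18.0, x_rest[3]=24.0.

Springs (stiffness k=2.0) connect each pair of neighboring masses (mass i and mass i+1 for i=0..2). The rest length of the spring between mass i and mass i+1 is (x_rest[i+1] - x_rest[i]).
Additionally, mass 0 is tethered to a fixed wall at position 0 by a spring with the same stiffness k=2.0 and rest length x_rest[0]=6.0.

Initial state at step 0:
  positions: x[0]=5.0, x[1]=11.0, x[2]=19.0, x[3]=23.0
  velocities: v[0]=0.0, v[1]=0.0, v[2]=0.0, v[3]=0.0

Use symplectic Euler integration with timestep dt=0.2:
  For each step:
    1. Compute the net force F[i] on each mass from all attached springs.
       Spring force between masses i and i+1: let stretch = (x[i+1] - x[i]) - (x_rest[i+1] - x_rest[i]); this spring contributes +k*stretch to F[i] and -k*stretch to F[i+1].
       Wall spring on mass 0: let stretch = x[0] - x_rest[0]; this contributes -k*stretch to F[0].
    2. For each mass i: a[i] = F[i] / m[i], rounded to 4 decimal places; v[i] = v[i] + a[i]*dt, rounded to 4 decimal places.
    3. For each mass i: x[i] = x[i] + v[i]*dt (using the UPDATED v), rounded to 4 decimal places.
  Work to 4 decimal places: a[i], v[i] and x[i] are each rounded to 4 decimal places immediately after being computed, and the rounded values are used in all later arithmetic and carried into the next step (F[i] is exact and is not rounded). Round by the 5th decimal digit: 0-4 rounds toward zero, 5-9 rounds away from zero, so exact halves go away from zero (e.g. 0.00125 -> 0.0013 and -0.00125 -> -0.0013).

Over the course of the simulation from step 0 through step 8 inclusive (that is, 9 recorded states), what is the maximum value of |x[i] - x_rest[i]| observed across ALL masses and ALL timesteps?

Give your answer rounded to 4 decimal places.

Step 0: x=[5.0000 11.0000 19.0000 23.0000] v=[0.0000 0.0000 0.0000 0.0000]
Step 1: x=[5.0800 11.1600 18.6800 23.1600] v=[0.4000 0.8000 -1.6000 0.8000]
Step 2: x=[5.2400 11.4352 18.1168 23.4416] v=[0.8000 1.3760 -2.8160 1.4080]
Step 3: x=[5.4764 11.7493 17.4451 23.7772] v=[1.1821 1.5706 -3.3587 1.6781]
Step 4: x=[5.7765 12.0173 16.8243 24.0863] v=[1.5007 1.3398 -3.1042 1.5453]
Step 5: x=[6.1138 12.1706 16.3999 24.2944] v=[1.6864 0.7663 -2.1222 1.0405]
Step 6: x=[6.4465 12.1777 16.2687 24.3509] v=[1.6636 0.0353 -0.6561 0.2827]
Step 7: x=[6.7220 12.0535 16.4568 24.2409] v=[1.3775 -0.6208 0.9404 -0.5502]
Step 8: x=[6.8863 11.8551 16.9153 23.9881] v=[0.8213 -0.9921 2.2927 -1.2638]
Max displacement = 1.7313

Answer: 1.7313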